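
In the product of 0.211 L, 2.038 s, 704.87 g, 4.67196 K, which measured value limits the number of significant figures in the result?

0.211 L

0.211 L → 3 s.f.; 2.038 s → 4 s.f.; 704.87 g → 5 s.f.; 4.67196 K → 6 s.f.
The fewest is 3 significant figures, from 0.211 L.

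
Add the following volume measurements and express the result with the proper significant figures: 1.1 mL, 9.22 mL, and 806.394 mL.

1.1 mL + 9.22 mL + 806.394 mL = 816.714 mL.
Addition/subtraction keeps the fewest decimal places: 1.1 → 1 decimal place, 9.22 → 2 decimal places, 806.394 → 3 decimal places; limit is 1.
Rounded to 1 decimal place: 816.7 mL.

816.7 mL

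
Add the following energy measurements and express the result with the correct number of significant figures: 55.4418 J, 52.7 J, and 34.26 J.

142.4 J

55.4418 J + 52.7 J + 34.26 J = 142.4018 J.
Addition/subtraction keeps the fewest decimal places: 55.4418 → 4 decimal places, 52.7 → 1 decimal place, 34.26 → 2 decimal places; limit is 1.
Rounded to 1 decimal place: 142.4 J.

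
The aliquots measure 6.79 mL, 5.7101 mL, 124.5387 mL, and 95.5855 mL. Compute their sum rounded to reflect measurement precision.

6.79 mL + 5.7101 mL + 124.5387 mL + 95.5855 mL = 232.6243 mL.
Addition/subtraction keeps the fewest decimal places: 6.79 → 2 decimal places, 5.7101 → 4 decimal places, 124.5387 → 4 decimal places, 95.5855 → 4 decimal places; limit is 2.
Rounded to 2 decimal places: 232.62 mL.

232.62 mL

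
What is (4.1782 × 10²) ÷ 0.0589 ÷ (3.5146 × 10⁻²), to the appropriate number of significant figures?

2.02 × 10⁵

(4.1782 × 10²) ÷ 0.0589 ÷ (3.5146 × 10⁻²) = 201835.718613…
Multiplication/division keeps the fewest significant figures: 4.1782 × 10² → 5 s.f., 0.0589 → 3 s.f., 3.5146 × 10⁻² → 5 s.f.; limit is 3.
Rounded to 3 significant figures: 2.02 × 10⁵.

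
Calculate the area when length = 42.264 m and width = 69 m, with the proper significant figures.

2.9 × 10^3 m²

area = 42.264 m × 69 m = 2916.216 m².
42.264 has 5 significant figures; 69 has 2.
Division/multiplication keeps the fewest: 2 significant figures.
Rounded: 2.9 × 10^3 m².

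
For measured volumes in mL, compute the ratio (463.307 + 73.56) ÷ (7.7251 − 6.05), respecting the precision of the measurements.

463.307 + 73.56 = 536.867, limited to 2 d.p. → 5 s.f.; 7.7251 − 6.05 = 1.6751, limited to 2 d.p. → 3 s.f.
Carrying full precision, 536.867 ÷ 1.6751 = 320.498477703…; keep min(5, 3) = 3 s.f.
Rounded to 3 significant figures: 320.

320.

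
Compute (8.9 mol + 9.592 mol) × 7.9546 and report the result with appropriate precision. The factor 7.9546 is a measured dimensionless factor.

8.9 mol + 9.592 mol = 18.492 mol; the sum is limited to 1 decimal place (3 s.f.).
Carrying full precision, 18.492 × 7.9546 = 147.0964632 mol; 7.9546 has 5 s.f., so the result keeps min(3, 5) = 3 s.f.
Rounded to 3 significant figures: 147 mol.

147 mol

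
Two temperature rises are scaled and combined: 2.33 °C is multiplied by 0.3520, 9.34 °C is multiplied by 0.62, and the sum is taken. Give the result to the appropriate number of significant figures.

2.33 × 0.3520 = 0.82016 → 0.820 °C (3 s.f., last digit at the 10^-3 place).
9.34 × 0.62 = 5.7908 → 5.8 °C (2 s.f., last digit at the 10^-1 place).
Sum: 6.61096 °C; keep the coarser place, 10^-1.
Result: 6.6 °C.

6.6 °C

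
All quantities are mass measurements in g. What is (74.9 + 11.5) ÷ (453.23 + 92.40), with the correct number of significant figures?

74.9 + 11.5 = 86.4, limited to 1 d.p. → 3 s.f.; 453.23 + 92.40 = 545.63, limited to 2 d.p. → 5 s.f.
Carrying full precision, 86.4 ÷ 545.63 = 0.158349064384…; keep min(3, 5) = 3 s.f.
Rounded to 3 significant figures: 0.158.

0.158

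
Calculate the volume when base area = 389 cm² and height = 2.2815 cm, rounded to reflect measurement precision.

888 cm³

volume = 389 cm² × 2.2815 cm = 887.5035 cm³.
389 has 3 significant figures; 2.2815 has 5.
Division/multiplication keeps the fewest: 3 significant figures.
Rounded: 888 cm³.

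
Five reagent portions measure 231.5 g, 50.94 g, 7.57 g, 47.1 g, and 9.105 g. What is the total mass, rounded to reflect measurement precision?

346.2 g

231.5 g + 50.94 g + 7.57 g + 47.1 g + 9.105 g = 346.215 g.
Addition/subtraction keeps the fewest decimal places: 231.5 → 1 decimal place, 50.94 → 2 decimal places, 7.57 → 2 decimal places, 47.1 → 1 decimal place, 9.105 → 3 decimal places; limit is 1.
Rounded to 1 decimal place: 346.2 g.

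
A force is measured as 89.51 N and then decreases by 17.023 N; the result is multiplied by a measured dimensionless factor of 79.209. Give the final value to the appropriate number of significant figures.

89.51 N − 17.023 N = 72.487 N; the difference is limited to 2 decimal places (4 s.f.).
Carrying full precision, 72.487 × 79.209 = 5741.622783 N; 79.209 has 5 s.f., so the result keeps min(4, 5) = 4 s.f.
Rounded to 4 significant figures: 5742 N.

5742 N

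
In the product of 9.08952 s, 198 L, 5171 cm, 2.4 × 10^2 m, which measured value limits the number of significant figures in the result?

2.4 × 10^2 m

9.08952 s → 6 s.f.; 198 L → 3 s.f.; 5171 cm → 4 s.f.; 2.4 × 10^2 m → 2 s.f.
The fewest is 2 significant figures, from 2.4 × 10^2 m.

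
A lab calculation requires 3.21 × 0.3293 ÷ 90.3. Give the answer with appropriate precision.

3.21 × 0.3293 ÷ 90.3 = 0.011706013289…
Multiplication/division keeps the fewest significant figures: 3.21 → 3 s.f., 0.3293 → 4 s.f., 90.3 → 3 s.f.; limit is 3.
Rounded to 3 significant figures: 0.0117.

0.0117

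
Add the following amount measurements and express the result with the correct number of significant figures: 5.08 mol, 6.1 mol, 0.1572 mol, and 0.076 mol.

5.08 mol + 6.1 mol + 0.1572 mol + 0.076 mol = 11.4132 mol.
Addition/subtraction keeps the fewest decimal places: 5.08 → 2 decimal places, 6.1 → 1 decimal place, 0.1572 → 4 decimal places, 0.076 → 3 decimal places; limit is 1.
Rounded to 1 decimal place: 11.4 mol.

11.4 mol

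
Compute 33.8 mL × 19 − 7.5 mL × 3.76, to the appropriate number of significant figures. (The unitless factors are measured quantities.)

33.8 × 19 = 642.2 → 6.4 × 10^2 mL (2 s.f., last digit at the 10^1 place).
7.5 × 3.76 = 28.2 → 28 mL (2 s.f., last digit at the 10^0 place).
Difference: 614 mL; keep the coarser place, 10^1.
Result: 6.1 × 10^2 mL.

6.1 × 10^2 mL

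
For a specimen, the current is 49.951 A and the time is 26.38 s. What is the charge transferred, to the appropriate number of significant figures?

1318 C

charge transferred = 49.951 A × 26.38 s = 1317.70738 C.
49.951 has 5 significant figures; 26.38 has 4.
Division/multiplication keeps the fewest: 4 significant figures.
Rounded: 1318 C.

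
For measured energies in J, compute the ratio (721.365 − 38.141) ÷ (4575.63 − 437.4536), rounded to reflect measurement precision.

0.165103

721.365 − 38.141 = 683.224, limited to 3 d.p. → 6 s.f.; 4575.63 − 437.4536 = 4138.1764, limited to 2 d.p. → 6 s.f.
Carrying full precision, 683.224 ÷ 4138.1764 = 0.165102676628…; keep min(6, 6) = 6 s.f.
Rounded to 6 significant figures: 0.165103.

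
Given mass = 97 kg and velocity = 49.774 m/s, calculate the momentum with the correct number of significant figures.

momentum = 97 kg × 49.774 m/s = 4828.078 kg·m/s.
97 has 2 significant figures; 49.774 has 5.
Division/multiplication keeps the fewest: 2 significant figures.
Rounded: 4.8 × 10³ kg·m/s.

4.8 × 10³ kg·m/s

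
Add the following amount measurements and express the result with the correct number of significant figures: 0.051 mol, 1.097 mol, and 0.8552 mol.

2.003 mol

0.051 mol + 1.097 mol + 0.8552 mol = 2.0032 mol.
Addition/subtraction keeps the fewest decimal places: 0.051 → 3 decimal places, 1.097 → 3 decimal places, 0.8552 → 4 decimal places; limit is 3.
Rounded to 3 decimal places: 2.003 mol.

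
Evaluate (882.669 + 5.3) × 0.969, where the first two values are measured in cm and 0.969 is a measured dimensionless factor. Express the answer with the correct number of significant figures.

860. cm

882.669 cm + 5.3 cm = 887.969 cm; the sum is limited to 1 decimal place (4 s.f.).
Carrying full precision, 887.969 × 0.969 = 860.441961 cm; 0.969 has 3 s.f., so the result keeps min(4, 3) = 3 s.f.
Rounded to 3 significant figures: 860. cm.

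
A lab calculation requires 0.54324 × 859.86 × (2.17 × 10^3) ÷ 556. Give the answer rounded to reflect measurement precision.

1.82 × 10^3

0.54324 × 859.86 × (2.17 × 10^3) ÷ 556 = 1823.0745534…
Multiplication/division keeps the fewest significant figures: 0.54324 → 5 s.f., 859.86 → 5 s.f., 2.17 × 10^3 → 3 s.f., 556 → 3 s.f.; limit is 3.
Rounded to 3 significant figures: 1.82 × 10^3.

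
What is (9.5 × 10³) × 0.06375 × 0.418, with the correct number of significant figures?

2.5 × 10²

(9.5 × 10³) × 0.06375 × 0.418 = 253.15125
Multiplication/division keeps the fewest significant figures: 9.5 × 10³ → 2 s.f., 0.06375 → 4 s.f., 0.418 → 3 s.f.; limit is 2.
Rounded to 2 significant figures: 2.5 × 10².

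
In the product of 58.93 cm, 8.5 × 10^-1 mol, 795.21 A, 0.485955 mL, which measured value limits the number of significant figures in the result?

58.93 cm → 4 s.f.; 8.5 × 10^-1 mol → 2 s.f.; 795.21 A → 5 s.f.; 0.485955 mL → 6 s.f.
The fewest is 2 significant figures, from 8.5 × 10^-1 mol.

8.5 × 10^-1 mol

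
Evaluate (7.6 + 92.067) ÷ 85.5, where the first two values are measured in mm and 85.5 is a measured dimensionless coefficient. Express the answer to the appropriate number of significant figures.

1.17 mm

7.6 mm + 92.067 mm = 99.667 mm; the sum is limited to 1 decimal place (3 s.f.).
Carrying full precision, 99.667 ÷ 85.5 = 1.16569590643… mm; 85.5 has 3 s.f., so the result keeps min(3, 3) = 3 s.f.
Rounded to 3 significant figures: 1.17 mm.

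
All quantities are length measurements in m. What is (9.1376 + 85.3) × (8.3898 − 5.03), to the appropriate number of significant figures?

9.1376 + 85.3 = 94.4376, limited to 1 d.p. → 3 s.f.; 8.3898 − 5.03 = 3.3598, limited to 2 d.p. → 3 s.f.
Carrying full precision, 94.4376 × 3.3598 = 317.29144848; keep min(3, 3) = 3 s.f.
Rounded to 3 significant figures: 317 m².

317 m²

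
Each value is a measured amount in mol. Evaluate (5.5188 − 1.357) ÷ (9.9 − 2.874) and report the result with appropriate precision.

0.59

5.5188 − 1.357 = 4.1618, limited to 3 d.p. → 4 s.f.; 9.9 − 2.874 = 7.026, limited to 1 d.p. → 2 s.f.
Carrying full precision, 4.1618 ÷ 7.026 = 0.592342727014…; keep min(4, 2) = 2 s.f.
Rounded to 2 significant figures: 0.59.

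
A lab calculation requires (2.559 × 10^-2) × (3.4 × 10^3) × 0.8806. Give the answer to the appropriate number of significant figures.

(2.559 × 10^-2) × (3.4 × 10^3) × 0.8806 = 76.6174836
Multiplication/division keeps the fewest significant figures: 2.559 × 10^-2 → 4 s.f., 3.4 × 10^3 → 2 s.f., 0.8806 → 4 s.f.; limit is 2.
Rounded to 2 significant figures: 77.

77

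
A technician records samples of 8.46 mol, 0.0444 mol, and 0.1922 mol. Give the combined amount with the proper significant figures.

8.46 mol + 0.0444 mol + 0.1922 mol = 8.6966 mol.
Addition/subtraction keeps the fewest decimal places: 8.46 → 2 decimal places, 0.0444 → 4 decimal places, 0.1922 → 4 decimal places; limit is 2.
Rounded to 2 decimal places: 8.70 mol.

8.70 mol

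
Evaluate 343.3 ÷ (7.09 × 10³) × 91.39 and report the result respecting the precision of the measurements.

343.3 ÷ (7.09 × 10³) × 91.39 = 4.42513215797…
Multiplication/division keeps the fewest significant figures: 343.3 → 4 s.f., 7.09 × 10³ → 3 s.f., 91.39 → 4 s.f.; limit is 3.
Rounded to 3 significant figures: 4.43.

4.43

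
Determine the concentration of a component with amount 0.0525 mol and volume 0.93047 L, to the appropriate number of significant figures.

concentration = 0.0525 mol ÷ 0.93047 L = 0.0564230980042… mol/L.
0.0525 has 3 significant figures; 0.93047 has 5.
Division/multiplication keeps the fewest: 3 significant figures.
Rounded: 0.0564 mol/L.

0.0564 mol/L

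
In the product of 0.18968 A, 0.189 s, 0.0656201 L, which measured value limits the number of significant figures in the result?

0.18968 A → 5 s.f.; 0.189 s → 3 s.f.; 0.0656201 L → 6 s.f.
The fewest is 3 significant figures, from 0.189 s.

0.189 s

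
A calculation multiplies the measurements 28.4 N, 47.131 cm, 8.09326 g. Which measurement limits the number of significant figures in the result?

28.4 N → 3 s.f.; 47.131 cm → 5 s.f.; 8.09326 g → 6 s.f.
The fewest is 3 significant figures, from 28.4 N.

28.4 N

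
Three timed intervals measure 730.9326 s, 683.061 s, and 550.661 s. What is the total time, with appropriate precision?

1964.655 s

730.9326 s + 683.061 s + 550.661 s = 1964.6546 s.
Addition/subtraction keeps the fewest decimal places: 730.9326 → 4 decimal places, 683.061 → 3 decimal places, 550.661 → 3 decimal places; limit is 3.
Rounded to 3 decimal places: 1964.655 s.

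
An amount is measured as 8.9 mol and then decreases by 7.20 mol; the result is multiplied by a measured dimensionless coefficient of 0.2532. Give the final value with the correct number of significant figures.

0.43 mol

8.9 mol − 7.20 mol = 1.70 mol; the difference is limited to 1 decimal place (2 s.f.).
Carrying full precision, 1.70 × 0.2532 = 0.43044 mol; 0.2532 has 4 s.f., so the result keeps min(2, 4) = 2 s.f.
Rounded to 2 significant figures: 0.43 mol.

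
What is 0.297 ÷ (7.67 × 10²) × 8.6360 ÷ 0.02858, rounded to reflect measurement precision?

0.297 ÷ (7.67 × 10²) × 8.6360 ÷ 0.02858 = 0.117006905751…
Multiplication/division keeps the fewest significant figures: 0.297 → 3 s.f., 7.67 × 10² → 3 s.f., 8.6360 → 5 s.f., 0.02858 → 4 s.f.; limit is 3.
Rounded to 3 significant figures: 0.117.

0.117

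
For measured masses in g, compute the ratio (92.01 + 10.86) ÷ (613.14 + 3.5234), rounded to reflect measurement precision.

0.16682

92.01 + 10.86 = 102.87, limited to 2 d.p. → 5 s.f.; 613.14 + 3.5234 = 616.6634, limited to 2 d.p. → 5 s.f.
Carrying full precision, 102.87 ÷ 616.6634 = 0.166817099896…; keep min(5, 5) = 5 s.f.
Rounded to 5 significant figures: 0.16682.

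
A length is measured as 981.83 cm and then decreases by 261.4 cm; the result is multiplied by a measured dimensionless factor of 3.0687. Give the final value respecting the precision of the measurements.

2211 cm

981.83 cm − 261.4 cm = 720.43 cm; the difference is limited to 1 decimal place (4 s.f.).
Carrying full precision, 720.43 × 3.0687 = 2210.783541 cm; 3.0687 has 5 s.f., so the result keeps min(4, 5) = 4 s.f.
Rounded to 4 significant figures: 2211 cm.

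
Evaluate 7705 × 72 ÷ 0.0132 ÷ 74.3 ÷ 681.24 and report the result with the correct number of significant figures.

7705 × 72 ÷ 0.0132 ÷ 74.3 ÷ 681.24 = 830.313796544…
Multiplication/division keeps the fewest significant figures: 7705 → 4 s.f., 72 → 2 s.f., 0.0132 → 3 s.f., 74.3 → 3 s.f., 681.24 → 5 s.f.; limit is 2.
Rounded to 2 significant figures: 8.3 × 10^2.

8.3 × 10^2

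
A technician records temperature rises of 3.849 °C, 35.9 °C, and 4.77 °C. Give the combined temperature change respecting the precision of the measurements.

44.5 °C

3.849 °C + 35.9 °C + 4.77 °C = 44.519 °C.
Addition/subtraction keeps the fewest decimal places: 3.849 → 3 decimal places, 35.9 → 1 decimal place, 4.77 → 2 decimal places; limit is 1.
Rounded to 1 decimal place: 44.5 °C.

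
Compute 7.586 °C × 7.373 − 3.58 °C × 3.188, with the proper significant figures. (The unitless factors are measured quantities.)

44.5 °C

7.586 × 7.373 = 55.931578 → 55.93 °C (4 s.f., last digit at the 10^-2 place).
3.58 × 3.188 = 11.41304 → 11.4 °C (3 s.f., last digit at the 10^-1 place).
Difference: 44.518538 °C; keep the coarser place, 10^-1.
Result: 44.5 °C.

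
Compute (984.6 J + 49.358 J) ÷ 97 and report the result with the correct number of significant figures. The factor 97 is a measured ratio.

11 J

984.6 J + 49.358 J = 1033.958 J; the sum is limited to 1 decimal place (5 s.f.).
Carrying full precision, 1033.958 ÷ 97 = 10.6593608247… J; 97 has 2 s.f., so the result keeps min(5, 2) = 2 s.f.
Rounded to 2 significant figures: 11 J.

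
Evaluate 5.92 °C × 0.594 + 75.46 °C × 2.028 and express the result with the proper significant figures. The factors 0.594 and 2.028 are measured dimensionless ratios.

156.5 °C

5.92 × 0.594 = 3.51648 → 3.52 °C (3 s.f., last digit at the 10^-2 place).
75.46 × 2.028 = 153.03288 → 153.0 °C (4 s.f., last digit at the 10^-1 place).
Sum: 156.54936 °C; keep the coarser place, 10^-1.
Result: 156.5 °C.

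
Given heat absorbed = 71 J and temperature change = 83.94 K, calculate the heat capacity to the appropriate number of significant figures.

0.85 J/K

heat capacity = 71 J ÷ 83.94 K = 0.845842268287… J/K.
71 has 2 significant figures; 83.94 has 4.
Division/multiplication keeps the fewest: 2 significant figures.
Rounded: 0.85 J/K.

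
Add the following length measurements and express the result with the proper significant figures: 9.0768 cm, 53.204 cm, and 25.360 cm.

9.0768 cm + 53.204 cm + 25.360 cm = 87.6408 cm.
Addition/subtraction keeps the fewest decimal places: 9.0768 → 4 decimal places, 53.204 → 3 decimal places, 25.360 → 3 decimal places; limit is 3.
Rounded to 3 decimal places: 87.641 cm.

87.641 cm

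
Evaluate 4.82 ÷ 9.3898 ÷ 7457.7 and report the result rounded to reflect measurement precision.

6.88 × 10^-5

4.82 ÷ 9.3898 ÷ 7457.7 = 0.0000688312706968…
Multiplication/division keeps the fewest significant figures: 4.82 → 3 s.f., 9.3898 → 5 s.f., 7457.7 → 5 s.f.; limit is 3.
Rounded to 3 significant figures: 6.88 × 10^-5.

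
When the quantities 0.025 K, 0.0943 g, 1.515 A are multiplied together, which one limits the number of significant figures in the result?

0.025 K

0.025 K → 2 s.f.; 0.0943 g → 3 s.f.; 1.515 A → 4 s.f.
The fewest is 2 significant figures, from 0.025 K.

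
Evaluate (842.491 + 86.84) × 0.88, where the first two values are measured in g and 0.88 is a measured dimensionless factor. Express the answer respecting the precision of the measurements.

8.2 × 10² g

842.491 g + 86.84 g = 929.331 g; the sum is limited to 2 decimal places (5 s.f.).
Carrying full precision, 929.331 × 0.88 = 817.81128 g; 0.88 has 2 s.f., so the result keeps min(5, 2) = 2 s.f.
Rounded to 2 significant figures: 8.2 × 10² g.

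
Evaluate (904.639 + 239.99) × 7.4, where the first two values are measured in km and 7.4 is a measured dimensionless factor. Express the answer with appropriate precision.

904.639 km + 239.99 km = 1144.629 km; the sum is limited to 2 decimal places (6 s.f.).
Carrying full precision, 1144.629 × 7.4 = 8470.2546 km; 7.4 has 2 s.f., so the result keeps min(6, 2) = 2 s.f.
Rounded to 2 significant figures: 8.5 × 10³ km.

8.5 × 10³ km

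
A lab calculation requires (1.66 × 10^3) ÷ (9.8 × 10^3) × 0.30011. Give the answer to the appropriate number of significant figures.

(1.66 × 10^3) ÷ (9.8 × 10^3) × 0.30011 = 0.0508349591837…
Multiplication/division keeps the fewest significant figures: 1.66 × 10^3 → 3 s.f., 9.8 × 10^3 → 2 s.f., 0.30011 → 5 s.f.; limit is 2.
Rounded to 2 significant figures: 0.051.

0.051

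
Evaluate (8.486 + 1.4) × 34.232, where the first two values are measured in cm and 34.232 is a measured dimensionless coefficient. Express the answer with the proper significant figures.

3.4 × 10^2 cm

8.486 cm + 1.4 cm = 9.886 cm; the sum is limited to 1 decimal place (2 s.f.).
Carrying full precision, 9.886 × 34.232 = 338.417552 cm; 34.232 has 5 s.f., so the result keeps min(2, 5) = 2 s.f.
Rounded to 2 significant figures: 3.4 × 10^2 cm.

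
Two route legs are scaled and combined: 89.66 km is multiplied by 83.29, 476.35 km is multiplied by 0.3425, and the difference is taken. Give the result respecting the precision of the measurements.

7305 km

89.66 × 83.29 = 7467.7814 → 7.468 × 10³ km (4 s.f., last digit at the 10^0 place).
476.35 × 0.3425 = 163.149875 → 163.1 km (4 s.f., last digit at the 10^-1 place).
Difference: 7304.631525 km; keep the coarser place, 10^0.
Result: 7305 km.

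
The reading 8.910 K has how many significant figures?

4

8.910: trailing zeros after a decimal point are significant.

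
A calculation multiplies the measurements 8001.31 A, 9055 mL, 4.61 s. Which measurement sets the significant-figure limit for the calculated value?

4.61 s

8001.31 A → 6 s.f.; 9055 mL → 4 s.f.; 4.61 s → 3 s.f.
The fewest is 3 significant figures, from 4.61 s.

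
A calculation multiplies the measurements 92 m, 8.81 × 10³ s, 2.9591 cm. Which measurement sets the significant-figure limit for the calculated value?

92 m → 2 s.f.; 8.81 × 10³ s → 3 s.f.; 2.9591 cm → 5 s.f.
The fewest is 2 significant figures, from 92 m.

92 m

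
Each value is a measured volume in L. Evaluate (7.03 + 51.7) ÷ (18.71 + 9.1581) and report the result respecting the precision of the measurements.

2.11

7.03 + 51.7 = 58.73, limited to 1 d.p. → 3 s.f.; 18.71 + 9.1581 = 27.8681, limited to 2 d.p. → 4 s.f.
Carrying full precision, 58.73 ÷ 27.8681 = 2.10742748878…; keep min(3, 4) = 3 s.f.
Rounded to 3 significant figures: 2.11.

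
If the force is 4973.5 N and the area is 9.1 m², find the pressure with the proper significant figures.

5.5 × 10² Pa

pressure = 4973.5 N ÷ 9.1 m² = 546.538461538… Pa.
4973.5 has 5 significant figures; 9.1 has 2.
Division/multiplication keeps the fewest: 2 significant figures.
Rounded: 5.5 × 10² Pa.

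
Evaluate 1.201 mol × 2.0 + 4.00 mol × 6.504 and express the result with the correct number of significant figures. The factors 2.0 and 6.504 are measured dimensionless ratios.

1.201 × 2.0 = 2.402 → 2.4 mol (2 s.f., last digit at the 10^-1 place).
4.00 × 6.504 = 26.016 → 26.0 mol (3 s.f., last digit at the 10^-1 place).
Sum: 28.418 mol; keep the coarser place, 10^-1.
Result: 28.4 mol.

28.4 mol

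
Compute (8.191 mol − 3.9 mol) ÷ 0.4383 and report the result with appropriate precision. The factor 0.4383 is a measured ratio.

8.191 mol − 3.9 mol = 4.291 mol; the difference is limited to 1 decimal place (2 s.f.).
Carrying full precision, 4.291 ÷ 0.4383 = 9.79009810632… mol; 0.4383 has 4 s.f., so the result keeps min(2, 4) = 2 s.f.
Rounded to 2 significant figures: 9.8 mol.

9.8 mol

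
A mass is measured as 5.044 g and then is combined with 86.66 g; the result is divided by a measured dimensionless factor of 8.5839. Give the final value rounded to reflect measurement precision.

10.68 g

5.044 g + 86.66 g = 91.704 g; the sum is limited to 2 decimal places (4 s.f.).
Carrying full precision, 91.704 ÷ 8.5839 = 10.6832558627… g; 8.5839 has 5 s.f., so the result keeps min(4, 5) = 4 s.f.
Rounded to 4 significant figures: 10.68 g.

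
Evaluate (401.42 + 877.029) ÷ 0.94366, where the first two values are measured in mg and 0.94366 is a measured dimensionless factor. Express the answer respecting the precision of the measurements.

1354.8 mg

401.42 mg + 877.029 mg = 1278.449 mg; the sum is limited to 2 decimal places (6 s.f.).
Carrying full precision, 1278.449 ÷ 0.94366 = 1354.77714431… mg; 0.94366 has 5 s.f., so the result keeps min(6, 5) = 5 s.f.
Rounded to 5 significant figures: 1354.8 mg.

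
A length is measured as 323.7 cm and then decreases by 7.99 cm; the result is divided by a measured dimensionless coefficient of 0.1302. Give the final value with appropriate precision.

323.7 cm − 7.99 cm = 315.71 cm; the difference is limited to 1 decimal place (4 s.f.).
Carrying full precision, 315.71 ÷ 0.1302 = 2424.80798771… cm; 0.1302 has 4 s.f., so the result keeps min(4, 4) = 4 s.f.
Rounded to 4 significant figures: 2425 cm.

2425 cm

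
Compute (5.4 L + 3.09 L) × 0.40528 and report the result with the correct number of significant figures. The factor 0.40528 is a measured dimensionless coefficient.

5.4 L + 3.09 L = 8.49 L; the sum is limited to 1 decimal place (2 s.f.).
Carrying full precision, 8.49 × 0.40528 = 3.4408272 L; 0.40528 has 5 s.f., so the result keeps min(2, 5) = 2 s.f.
Rounded to 2 significant figures: 3.4 L.

3.4 L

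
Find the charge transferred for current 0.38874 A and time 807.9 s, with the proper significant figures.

charge transferred = 0.38874 A × 807.9 s = 314.063046 C.
0.38874 has 5 significant figures; 807.9 has 4.
Division/multiplication keeps the fewest: 4 significant figures.
Rounded: 314.1 C.

314.1 C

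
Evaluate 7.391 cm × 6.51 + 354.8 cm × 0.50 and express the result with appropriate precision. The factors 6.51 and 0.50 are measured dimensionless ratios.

2.3 × 10² cm

7.391 × 6.51 = 48.11541 → 48.1 cm (3 s.f., last digit at the 10^-1 place).
354.8 × 0.50 = 177.4 → 1.8 × 10² cm (2 s.f., last digit at the 10^1 place).
Sum: 225.51541 cm; keep the coarser place, 10^1.
Result: 2.3 × 10² cm.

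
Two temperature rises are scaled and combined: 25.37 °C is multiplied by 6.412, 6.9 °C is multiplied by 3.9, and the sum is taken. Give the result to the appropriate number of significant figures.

25.37 × 6.412 = 162.67244 → 162.7 °C (4 s.f., last digit at the 10^-1 place).
6.9 × 3.9 = 26.91 → 27 °C (2 s.f., last digit at the 10^0 place).
Sum: 189.58244 °C; keep the coarser place, 10^0.
Result: 1.90 × 10^2 °C.

1.90 × 10^2 °C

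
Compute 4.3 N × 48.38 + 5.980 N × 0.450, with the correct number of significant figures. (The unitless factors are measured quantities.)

4.3 × 48.38 = 208.034 → 2.1 × 10^2 N (2 s.f., last digit at the 10^1 place).
5.980 × 0.450 = 2.691 → 2.69 N (3 s.f., last digit at the 10^-2 place).
Sum: 210.725 N; keep the coarser place, 10^1.
Result: 2.1 × 10^2 N.

2.1 × 10^2 N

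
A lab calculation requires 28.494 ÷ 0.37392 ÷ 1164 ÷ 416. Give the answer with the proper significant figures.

1.57 × 10^-4

28.494 ÷ 0.37392 ÷ 1164 ÷ 416 = 0.000157372344167…
Multiplication/division keeps the fewest significant figures: 28.494 → 5 s.f., 0.37392 → 5 s.f., 1164 → 4 s.f., 416 → 3 s.f.; limit is 3.
Rounded to 3 significant figures: 1.57 × 10^-4.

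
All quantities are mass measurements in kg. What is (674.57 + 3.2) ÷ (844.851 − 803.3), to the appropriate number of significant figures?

674.57 + 3.2 = 677.77, limited to 1 d.p. → 4 s.f.; 844.851 − 803.3 = 41.551, limited to 1 d.p. → 3 s.f.
Carrying full precision, 677.77 ÷ 41.551 = 16.3117614498…; keep min(4, 3) = 3 s.f.
Rounded to 3 significant figures: 16.3.

16.3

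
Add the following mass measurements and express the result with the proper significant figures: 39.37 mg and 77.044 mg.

39.37 mg + 77.044 mg = 116.414 mg.
Addition/subtraction keeps the fewest decimal places: 39.37 → 2 decimal places, 77.044 → 3 decimal places; limit is 2.
Rounded to 2 decimal places: 116.41 mg.

116.41 mg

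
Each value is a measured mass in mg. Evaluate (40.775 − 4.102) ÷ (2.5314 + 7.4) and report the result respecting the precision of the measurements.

40.775 − 4.102 = 36.673, limited to 3 d.p. → 5 s.f.; 2.5314 + 7.4 = 9.9314, limited to 1 d.p. → 2 s.f.
Carrying full precision, 36.673 ÷ 9.9314 = 3.69263145176…; keep min(5, 2) = 2 s.f.
Rounded to 2 significant figures: 3.7.

3.7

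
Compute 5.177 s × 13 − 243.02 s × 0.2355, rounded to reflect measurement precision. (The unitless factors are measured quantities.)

10. s

5.177 × 13 = 67.301 → 67 s (2 s.f., last digit at the 10^0 place).
243.02 × 0.2355 = 57.23121 → 57.23 s (4 s.f., last digit at the 10^-2 place).
Difference: 10.06979 s; keep the coarser place, 10^0.
Result: 10. s.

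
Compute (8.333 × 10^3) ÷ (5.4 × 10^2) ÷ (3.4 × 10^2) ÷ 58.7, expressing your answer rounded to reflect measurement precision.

(8.333 × 10^3) ÷ (5.4 × 10^2) ÷ (3.4 × 10^2) ÷ 58.7 = 0.000773197789432…
Multiplication/division keeps the fewest significant figures: 8.333 × 10^3 → 4 s.f., 5.4 × 10^2 → 2 s.f., 3.4 × 10^2 → 2 s.f., 58.7 → 3 s.f.; limit is 2.
Rounded to 2 significant figures: 7.7 × 10^-4.

7.7 × 10^-4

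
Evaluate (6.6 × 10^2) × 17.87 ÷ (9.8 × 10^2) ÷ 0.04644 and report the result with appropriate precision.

2.6 × 10^2

(6.6 × 10^2) × 17.87 ÷ (9.8 × 10^2) ÷ 0.04644 = 259.149396193…
Multiplication/division keeps the fewest significant figures: 6.6 × 10^2 → 2 s.f., 17.87 → 4 s.f., 9.8 × 10^2 → 2 s.f., 0.04644 → 4 s.f.; limit is 2.
Rounded to 2 significant figures: 2.6 × 10^2.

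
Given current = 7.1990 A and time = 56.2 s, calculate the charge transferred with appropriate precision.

405 C

charge transferred = 7.1990 A × 56.2 s = 404.5838 C.
7.1990 has 5 significant figures; 56.2 has 3.
Division/multiplication keeps the fewest: 3 significant figures.
Rounded: 405 C.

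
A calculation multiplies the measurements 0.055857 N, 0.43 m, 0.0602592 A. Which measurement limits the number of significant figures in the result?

0.43 m

0.055857 N → 5 s.f.; 0.43 m → 2 s.f.; 0.0602592 A → 6 s.f.
The fewest is 2 significant figures, from 0.43 m.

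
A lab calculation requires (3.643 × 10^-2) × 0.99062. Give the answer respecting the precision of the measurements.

0.03609

(3.643 × 10^-2) × 0.99062 = 0.0360882866
Multiplication/division keeps the fewest significant figures: 3.643 × 10^-2 → 4 s.f., 0.99062 → 5 s.f.; limit is 4.
Rounded to 4 significant figures: 0.03609.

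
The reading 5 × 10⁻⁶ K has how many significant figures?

1

5 × 10⁻⁶: in scientific notation every digit of the coefficient is significant.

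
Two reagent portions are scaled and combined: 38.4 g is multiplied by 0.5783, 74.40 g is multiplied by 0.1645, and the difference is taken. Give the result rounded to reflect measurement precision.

38.4 × 0.5783 = 22.20672 → 22.2 g (3 s.f., last digit at the 10^-1 place).
74.40 × 0.1645 = 12.2388 → 12.24 g (4 s.f., last digit at the 10^-2 place).
Difference: 9.96792 g; keep the coarser place, 10^-1.
Result: 10.0 g.

10.0 g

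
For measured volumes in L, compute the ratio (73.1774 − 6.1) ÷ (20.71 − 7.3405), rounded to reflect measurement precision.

5.02

73.1774 − 6.1 = 67.0774, limited to 1 d.p. → 3 s.f.; 20.71 − 7.3405 = 13.3695, limited to 2 d.p. → 4 s.f.
Carrying full precision, 67.0774 ÷ 13.3695 = 5.01719585624…; keep min(3, 4) = 3 s.f.
Rounded to 3 significant figures: 5.02.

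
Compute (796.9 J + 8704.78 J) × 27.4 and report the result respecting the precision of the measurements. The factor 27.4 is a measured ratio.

2.60 × 10^5 J

796.9 J + 8704.78 J = 9501.68 J; the sum is limited to 1 decimal place (5 s.f.).
Carrying full precision, 9501.68 × 27.4 = 260346.032 J; 27.4 has 3 s.f., so the result keeps min(5, 3) = 3 s.f.
Rounded to 3 significant figures: 2.60 × 10^5 J.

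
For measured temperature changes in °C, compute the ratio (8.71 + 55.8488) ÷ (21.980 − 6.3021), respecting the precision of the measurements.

4.118

8.71 + 55.8488 = 64.5588, limited to 2 d.p. → 4 s.f.; 21.980 − 6.3021 = 15.6779, limited to 3 d.p. → 5 s.f.
Carrying full precision, 64.5588 ÷ 15.6779 = 4.11782190217…; keep min(4, 5) = 4 s.f.
Rounded to 4 significant figures: 4.118.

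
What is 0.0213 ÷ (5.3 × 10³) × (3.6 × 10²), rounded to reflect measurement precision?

0.0213 ÷ (5.3 × 10³) × (3.6 × 10²) = 0.00144679245283…
Multiplication/division keeps the fewest significant figures: 0.0213 → 3 s.f., 5.3 × 10³ → 2 s.f., 3.6 × 10² → 2 s.f.; limit is 2.
Rounded to 2 significant figures: 0.0014.

0.0014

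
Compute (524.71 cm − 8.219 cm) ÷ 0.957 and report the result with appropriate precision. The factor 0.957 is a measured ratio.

524.71 cm − 8.219 cm = 516.491 cm; the difference is limited to 2 decimal places (5 s.f.).
Carrying full precision, 516.491 ÷ 0.957 = 539.698014629… cm; 0.957 has 3 s.f., so the result keeps min(5, 3) = 3 s.f.
Rounded to 3 significant figures: 540. cm.

540. cm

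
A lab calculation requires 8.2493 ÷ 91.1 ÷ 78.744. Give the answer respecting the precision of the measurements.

0.00115

8.2493 ÷ 91.1 ÷ 78.744 = 0.00114995606656…
Multiplication/division keeps the fewest significant figures: 8.2493 → 5 s.f., 91.1 → 3 s.f., 78.744 → 5 s.f.; limit is 3.
Rounded to 3 significant figures: 0.00115.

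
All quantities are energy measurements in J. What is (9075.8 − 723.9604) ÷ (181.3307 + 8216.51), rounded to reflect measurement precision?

9075.8 − 723.9604 = 8351.8396, limited to 1 d.p. → 5 s.f.; 181.3307 + 8216.51 = 8397.8407, limited to 2 d.p. → 6 s.f.
Carrying full precision, 8351.8396 ÷ 8397.8407 = 0.994522270469…; keep min(5, 6) = 5 s.f.
Rounded to 5 significant figures: 0.99452.

0.99452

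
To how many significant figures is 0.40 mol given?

0.40: leading zeros are not significant; trailing zeros after a decimal point are significant.

2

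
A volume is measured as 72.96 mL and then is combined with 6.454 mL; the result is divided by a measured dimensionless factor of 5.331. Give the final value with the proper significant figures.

72.96 mL + 6.454 mL = 79.414 mL; the sum is limited to 2 decimal places (4 s.f.).
Carrying full precision, 79.414 ÷ 5.331 = 14.896642281… mL; 5.331 has 4 s.f., so the result keeps min(4, 4) = 4 s.f.
Rounded to 4 significant figures: 14.90 mL.

14.90 mL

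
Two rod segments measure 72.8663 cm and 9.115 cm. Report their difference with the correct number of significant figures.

63.751 cm

72.8663 cm − 9.115 cm = 63.7513 cm.
Addition/subtraction keeps the fewest decimal places: 72.8663 → 4 decimal places, 9.115 → 3 decimal places; limit is 3.
Rounded to 3 decimal places: 63.751 cm.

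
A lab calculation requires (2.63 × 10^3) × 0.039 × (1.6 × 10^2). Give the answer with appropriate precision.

(2.63 × 10^3) × 0.039 × (1.6 × 10^2) = 16411.2
Multiplication/division keeps the fewest significant figures: 2.63 × 10^3 → 3 s.f., 0.039 → 2 s.f., 1.6 × 10^2 → 2 s.f.; limit is 2.
Rounded to 2 significant figures: 1.6 × 10^4.

1.6 × 10^4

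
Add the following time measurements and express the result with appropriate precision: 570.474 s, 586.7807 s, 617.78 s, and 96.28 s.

1871.31 s

570.474 s + 586.7807 s + 617.78 s + 96.28 s = 1871.3147 s.
Addition/subtraction keeps the fewest decimal places: 570.474 → 3 decimal places, 586.7807 → 4 decimal places, 617.78 → 2 decimal places, 96.28 → 2 decimal places; limit is 2.
Rounded to 2 decimal places: 1871.31 s.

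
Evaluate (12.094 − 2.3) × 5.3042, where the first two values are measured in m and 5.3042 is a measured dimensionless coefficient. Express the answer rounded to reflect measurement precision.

12.094 m − 2.3 m = 9.794 m; the difference is limited to 1 decimal place (2 s.f.).
Carrying full precision, 9.794 × 5.3042 = 51.9493348 m; 5.3042 has 5 s.f., so the result keeps min(2, 5) = 2 s.f.
Rounded to 2 significant figures: 52 m.

52 m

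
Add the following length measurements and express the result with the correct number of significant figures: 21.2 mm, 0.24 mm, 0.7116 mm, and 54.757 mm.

21.2 mm + 0.24 mm + 0.7116 mm + 54.757 mm = 76.9086 mm.
Addition/subtraction keeps the fewest decimal places: 21.2 → 1 decimal place, 0.24 → 2 decimal places, 0.7116 → 4 decimal places, 54.757 → 3 decimal places; limit is 1.
Rounded to 1 decimal place: 76.9 mm.

76.9 mm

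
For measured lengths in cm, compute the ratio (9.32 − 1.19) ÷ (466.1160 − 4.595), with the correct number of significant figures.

9.32 − 1.19 = 8.13, limited to 2 d.p. → 3 s.f.; 466.1160 − 4.595 = 461.5210, limited to 3 d.p. → 6 s.f.
Carrying full precision, 8.13 ÷ 461.5210 = 0.0176156664594…; keep min(3, 6) = 3 s.f.
Rounded to 3 significant figures: 0.0176.

0.0176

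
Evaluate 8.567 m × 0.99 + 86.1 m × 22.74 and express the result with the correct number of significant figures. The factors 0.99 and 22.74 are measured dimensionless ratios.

8.567 × 0.99 = 8.48133 → 8.5 m (2 s.f., last digit at the 10^-1 place).
86.1 × 22.74 = 1957.914 → 1.96 × 10³ m (3 s.f., last digit at the 10^1 place).
Sum: 1966.39533 m; keep the coarser place, 10^1.
Result: 1.97 × 10³ m.

1.97 × 10³ m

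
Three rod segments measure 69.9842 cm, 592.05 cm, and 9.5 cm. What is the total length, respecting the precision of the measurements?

671.5 cm

69.9842 cm + 592.05 cm + 9.5 cm = 671.5342 cm.
Addition/subtraction keeps the fewest decimal places: 69.9842 → 4 decimal places, 592.05 → 2 decimal places, 9.5 → 1 decimal place; limit is 1.
Rounded to 1 decimal place: 671.5 cm.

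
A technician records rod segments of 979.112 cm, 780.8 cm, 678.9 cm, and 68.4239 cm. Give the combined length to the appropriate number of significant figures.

979.112 cm + 780.8 cm + 678.9 cm + 68.4239 cm = 2507.2359 cm.
Addition/subtraction keeps the fewest decimal places: 979.112 → 3 decimal places, 780.8 → 1 decimal place, 678.9 → 1 decimal place, 68.4239 → 4 decimal places; limit is 1.
Rounded to 1 decimal place: 2507.2 cm.

2507.2 cm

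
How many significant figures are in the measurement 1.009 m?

1.009: zeros between nonzero digits are significant.

4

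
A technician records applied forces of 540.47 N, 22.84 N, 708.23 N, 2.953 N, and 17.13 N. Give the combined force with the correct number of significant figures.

540.47 N + 22.84 N + 708.23 N + 2.953 N + 17.13 N = 1291.623 N.
Addition/subtraction keeps the fewest decimal places: 540.47 → 2 decimal places, 22.84 → 2 decimal places, 708.23 → 2 decimal places, 2.953 → 3 decimal places, 17.13 → 2 decimal places; limit is 2.
Rounded to 2 decimal places: 1291.62 N.

1291.62 N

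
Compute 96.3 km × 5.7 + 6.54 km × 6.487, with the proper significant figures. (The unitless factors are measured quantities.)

5.9 × 10^2 km

96.3 × 5.7 = 548.91 → 5.5 × 10^2 km (2 s.f., last digit at the 10^1 place).
6.54 × 6.487 = 42.42498 → 42.4 km (3 s.f., last digit at the 10^-1 place).
Sum: 591.33498 km; keep the coarser place, 10^1.
Result: 5.9 × 10^2 km.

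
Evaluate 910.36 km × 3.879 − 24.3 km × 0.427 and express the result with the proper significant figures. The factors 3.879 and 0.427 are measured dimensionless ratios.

910.36 × 3.879 = 3531.28644 → 3531 km (4 s.f., last digit at the 10^0 place).
24.3 × 0.427 = 10.3761 → 10.4 km (3 s.f., last digit at the 10^-1 place).
Difference: 3520.91034 km; keep the coarser place, 10^0.
Result: 3521 km.

3521 km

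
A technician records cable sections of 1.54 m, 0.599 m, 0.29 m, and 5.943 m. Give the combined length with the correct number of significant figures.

8.37 m

1.54 m + 0.599 m + 0.29 m + 5.943 m = 8.372 m.
Addition/subtraction keeps the fewest decimal places: 1.54 → 2 decimal places, 0.599 → 3 decimal places, 0.29 → 2 decimal places, 5.943 → 3 decimal places; limit is 2.
Rounded to 2 decimal places: 8.37 m.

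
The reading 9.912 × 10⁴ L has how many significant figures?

9.912 × 10⁴: in scientific notation every digit of the coefficient is significant.

4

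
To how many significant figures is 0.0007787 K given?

0.0007787: leading zeros are not significant.

4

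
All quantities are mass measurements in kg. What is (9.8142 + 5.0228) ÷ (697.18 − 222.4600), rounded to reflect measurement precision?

9.8142 + 5.0228 = 14.8370, limited to 4 d.p. → 6 s.f.; 697.18 − 222.4600 = 474.7200, limited to 2 d.p. → 5 s.f.
Carrying full precision, 14.8370 ÷ 474.7200 = 0.0312542130098…; keep min(6, 5) = 5 s.f.
Rounded to 5 significant figures: 0.031254.

0.031254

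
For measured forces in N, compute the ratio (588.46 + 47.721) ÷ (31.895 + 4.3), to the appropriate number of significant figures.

17.6

588.46 + 47.721 = 636.181, limited to 2 d.p. → 5 s.f.; 31.895 + 4.3 = 36.195, limited to 1 d.p. → 3 s.f.
Carrying full precision, 636.181 ÷ 36.195 = 17.5764884653…; keep min(5, 3) = 3 s.f.
Rounded to 3 significant figures: 17.6.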